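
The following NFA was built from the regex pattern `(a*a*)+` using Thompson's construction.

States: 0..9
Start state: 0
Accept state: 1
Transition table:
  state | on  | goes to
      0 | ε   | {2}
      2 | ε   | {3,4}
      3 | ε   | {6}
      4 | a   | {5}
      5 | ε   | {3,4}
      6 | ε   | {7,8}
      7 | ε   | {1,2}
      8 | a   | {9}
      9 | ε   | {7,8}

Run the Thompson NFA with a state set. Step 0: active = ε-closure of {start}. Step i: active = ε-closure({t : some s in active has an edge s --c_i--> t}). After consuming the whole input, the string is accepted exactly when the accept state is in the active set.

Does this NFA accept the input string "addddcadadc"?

S₀ = ε-closure({0}) = {0,1,2,3,4,6,7,8}
'a' @ 1: {1,2,3,4,5,6,7,8,9}  ✓accept
'd' @ 2: {}  — no active states
rest 'dddcadadc' ignored (set empty)
end set {} — state 1 not in

Answer: REJECT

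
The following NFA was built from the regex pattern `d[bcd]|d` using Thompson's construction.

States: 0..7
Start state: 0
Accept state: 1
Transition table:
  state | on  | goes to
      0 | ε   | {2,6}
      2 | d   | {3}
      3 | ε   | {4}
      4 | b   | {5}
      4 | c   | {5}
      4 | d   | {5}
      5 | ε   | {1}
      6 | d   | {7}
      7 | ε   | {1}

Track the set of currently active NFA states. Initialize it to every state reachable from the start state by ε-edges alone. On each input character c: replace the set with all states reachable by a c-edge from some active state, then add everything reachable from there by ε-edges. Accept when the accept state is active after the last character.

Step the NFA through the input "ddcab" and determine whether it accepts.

start: ε-closure({0}) = {0,2,6}
'd' @ 1: {1,3,4,7}  ✓accept
'd' @ 2: {1,5}  ✓accept
'c' @ 3: {}  — dead — no transitions
rest 'ab' ignored (set empty)
after full input: {}  (accept=1 not in)

Answer: REJECT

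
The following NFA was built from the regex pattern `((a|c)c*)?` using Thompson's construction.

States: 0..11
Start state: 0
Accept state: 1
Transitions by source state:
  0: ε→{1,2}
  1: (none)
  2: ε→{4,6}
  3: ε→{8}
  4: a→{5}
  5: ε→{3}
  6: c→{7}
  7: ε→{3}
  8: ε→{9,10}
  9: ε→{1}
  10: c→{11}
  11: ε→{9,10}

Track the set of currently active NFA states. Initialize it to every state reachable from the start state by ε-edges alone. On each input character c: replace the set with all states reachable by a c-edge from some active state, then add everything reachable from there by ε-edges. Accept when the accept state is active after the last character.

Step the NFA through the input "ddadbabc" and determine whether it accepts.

start: ε-closure({0}) = {0,1,2,4,6}
'd' @ 1: {}  — state set empty
rest 'dadbabc' ignored (set empty)
end set {} — state 1 not in

Answer: REJECT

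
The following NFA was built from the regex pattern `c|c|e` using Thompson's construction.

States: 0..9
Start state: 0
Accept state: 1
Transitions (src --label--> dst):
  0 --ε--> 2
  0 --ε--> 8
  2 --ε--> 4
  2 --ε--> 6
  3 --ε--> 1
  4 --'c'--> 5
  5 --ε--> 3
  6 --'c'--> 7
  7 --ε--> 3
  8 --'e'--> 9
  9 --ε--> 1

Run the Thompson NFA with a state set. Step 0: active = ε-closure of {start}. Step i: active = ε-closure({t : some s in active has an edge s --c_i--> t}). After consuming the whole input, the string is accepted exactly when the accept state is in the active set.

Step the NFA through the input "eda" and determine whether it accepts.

start: ε-closure({0}) = {0,2,4,6,8}
'e' @ 1: {1,9}  (accept∈set)
'd' @ 2: {}  — no active states
rest 'a' ignored (set empty)
end set {} — state 1 not in

Answer: REJECT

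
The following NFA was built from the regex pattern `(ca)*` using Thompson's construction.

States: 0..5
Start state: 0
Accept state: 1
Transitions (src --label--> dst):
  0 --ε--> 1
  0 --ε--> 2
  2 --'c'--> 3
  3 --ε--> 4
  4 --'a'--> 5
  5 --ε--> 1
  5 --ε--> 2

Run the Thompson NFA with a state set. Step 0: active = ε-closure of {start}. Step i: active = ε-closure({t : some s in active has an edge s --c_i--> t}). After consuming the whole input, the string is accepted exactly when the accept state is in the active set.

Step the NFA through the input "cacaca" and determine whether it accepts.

start: ε-closure({0}) = {0,1,2}
'c' @ 1: {3,4}
'a' @ 2: {1,2,5}  ✓accept
'c' @ 3: {3,4}
'a' @ 4: {1,2,5}  ✓accept
'c' @ 5: {3,4}
'a' @ 6: {1,2,5}  ✓accept
after full input: {1,2,5}  (accept=1 in)

Answer: ACCEPT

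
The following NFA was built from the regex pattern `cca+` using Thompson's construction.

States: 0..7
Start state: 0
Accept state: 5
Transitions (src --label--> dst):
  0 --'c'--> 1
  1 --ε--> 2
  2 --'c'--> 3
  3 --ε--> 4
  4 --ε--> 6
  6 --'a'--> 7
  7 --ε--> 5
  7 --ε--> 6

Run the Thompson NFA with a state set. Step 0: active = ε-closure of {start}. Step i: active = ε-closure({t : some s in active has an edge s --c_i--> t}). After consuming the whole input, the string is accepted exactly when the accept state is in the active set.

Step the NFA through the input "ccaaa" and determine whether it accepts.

initial (ε-close {0}): {0}
'c' @ 1: {1,2}
'c' @ 2: {3,4,6}
'a' @ 3: {5,6,7}  ✓accept
'a' @ 4: {5,6,7}  ✓accept
'a' @ 5: {5,6,7}  ✓accept
end set {5,6,7} — state 5 in

Answer: ACCEPT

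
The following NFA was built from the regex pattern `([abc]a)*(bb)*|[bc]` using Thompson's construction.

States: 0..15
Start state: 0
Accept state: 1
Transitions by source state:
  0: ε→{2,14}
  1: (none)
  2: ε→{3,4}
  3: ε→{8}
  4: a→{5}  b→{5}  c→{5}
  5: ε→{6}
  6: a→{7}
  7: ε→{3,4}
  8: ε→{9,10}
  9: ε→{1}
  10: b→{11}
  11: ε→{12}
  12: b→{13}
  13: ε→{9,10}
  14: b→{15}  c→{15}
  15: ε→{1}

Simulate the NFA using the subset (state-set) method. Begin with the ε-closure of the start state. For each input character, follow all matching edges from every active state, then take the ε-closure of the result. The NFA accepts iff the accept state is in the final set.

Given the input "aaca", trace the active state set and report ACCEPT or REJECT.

start: ε-closure({0}) = {0,1,2,3,4,8,9,10,14}
'a' @ 1: {5,6}
'a' @ 2: {1,3,4,7,8,9,10}  (accept∈set)
'c' @ 3: {5,6}
'a' @ 4: {1,3,4,7,8,9,10}  (accept∈set)
after full input: {1,3,4,7,8,9,10}  (accept=1 in)

Answer: ACCEPT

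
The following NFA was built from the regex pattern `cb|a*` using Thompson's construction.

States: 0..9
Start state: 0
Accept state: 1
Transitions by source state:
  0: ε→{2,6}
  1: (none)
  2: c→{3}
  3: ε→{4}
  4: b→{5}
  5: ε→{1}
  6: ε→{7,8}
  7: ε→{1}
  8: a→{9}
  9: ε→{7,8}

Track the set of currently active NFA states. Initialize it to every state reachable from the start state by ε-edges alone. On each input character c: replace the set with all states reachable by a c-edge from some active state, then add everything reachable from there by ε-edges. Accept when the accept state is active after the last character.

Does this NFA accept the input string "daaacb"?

Answer: REJECT

Steps:
initial (ε-close {0}): {0,1,2,6,7,8}
'd' @ 1: {}  — dead — no transitions
rest 'aaacb' ignored (set empty)
end set {} — state 1 not in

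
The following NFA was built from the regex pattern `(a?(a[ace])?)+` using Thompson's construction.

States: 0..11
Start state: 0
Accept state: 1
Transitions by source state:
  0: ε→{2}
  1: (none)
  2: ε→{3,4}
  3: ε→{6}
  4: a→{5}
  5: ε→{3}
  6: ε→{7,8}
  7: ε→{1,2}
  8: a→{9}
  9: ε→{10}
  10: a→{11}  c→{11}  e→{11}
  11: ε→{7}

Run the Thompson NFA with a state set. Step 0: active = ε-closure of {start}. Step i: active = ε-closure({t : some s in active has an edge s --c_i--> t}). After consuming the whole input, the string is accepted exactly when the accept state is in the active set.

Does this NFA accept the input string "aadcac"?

Answer: REJECT

Derivation:
initial (ε-close {0}): {0,1,2,3,4,6,7,8}
'a' @ 1: {1,2,3,4,5,6,7,8,9,10}  ✓accept
'a' @ 2: {1,2,3,4,5,6,7,8,9,10,11}  ✓accept
'd' @ 3: {}  — dead — no transitions
rest 'cac' ignored (set empty)
final: {}; accept 1 not in set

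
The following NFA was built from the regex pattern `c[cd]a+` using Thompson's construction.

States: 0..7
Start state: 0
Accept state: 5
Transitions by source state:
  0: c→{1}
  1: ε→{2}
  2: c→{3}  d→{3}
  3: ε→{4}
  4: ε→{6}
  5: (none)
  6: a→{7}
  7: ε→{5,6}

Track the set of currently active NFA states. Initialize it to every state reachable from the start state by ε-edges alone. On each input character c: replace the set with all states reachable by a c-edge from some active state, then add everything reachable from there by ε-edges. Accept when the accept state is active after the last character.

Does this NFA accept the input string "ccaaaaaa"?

S₀ = ε-closure({0}) = {0}
'c' @ 1: {1,2}
'c' @ 2: {3,4,6}
'a' @ 3: {5,6,7}  ✓accept
'a' @ 4: {5,6,7}  ✓accept
'a' @ 5: {5,6,7}  ✓accept
'a' @ 6: {5,6,7}  ✓accept
'a' @ 7: {5,6,7}  ✓accept
'a' @ 8: {5,6,7}  ✓accept
final: {5,6,7}; accept 5 in set

Answer: ACCEPT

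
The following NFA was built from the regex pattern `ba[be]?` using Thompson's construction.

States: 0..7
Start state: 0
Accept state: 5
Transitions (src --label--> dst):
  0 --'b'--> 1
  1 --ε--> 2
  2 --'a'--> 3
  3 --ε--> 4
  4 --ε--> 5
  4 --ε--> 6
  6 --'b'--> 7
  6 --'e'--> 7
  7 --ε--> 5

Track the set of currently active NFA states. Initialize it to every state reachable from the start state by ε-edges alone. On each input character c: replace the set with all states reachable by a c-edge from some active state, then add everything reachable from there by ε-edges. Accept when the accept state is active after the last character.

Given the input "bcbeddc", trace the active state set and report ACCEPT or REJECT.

initial (ε-close {0}): {0}
'b' @ 1: {1,2}
'c' @ 2: {}  — dead — no transitions
rest 'beddc' ignored (set empty)
end set {} — state 5 not in

Answer: REJECT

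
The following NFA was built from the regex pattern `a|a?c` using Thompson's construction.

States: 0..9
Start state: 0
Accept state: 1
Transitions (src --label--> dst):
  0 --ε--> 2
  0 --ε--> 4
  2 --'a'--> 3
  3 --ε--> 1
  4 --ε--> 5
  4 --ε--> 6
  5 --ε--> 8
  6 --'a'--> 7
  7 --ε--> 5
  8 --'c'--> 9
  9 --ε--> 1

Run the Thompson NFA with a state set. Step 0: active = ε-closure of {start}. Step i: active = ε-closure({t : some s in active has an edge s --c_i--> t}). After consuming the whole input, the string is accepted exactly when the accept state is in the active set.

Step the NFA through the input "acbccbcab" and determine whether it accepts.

start: ε-closure({0}) = {0,2,4,5,6,8}
'a' @ 1: {1,3,5,7,8}  [accepting]
'c' @ 2: {1,9}  [accepting]
'b' @ 3: {}  — dead — no transitions
rest 'ccbcab' ignored (set empty)
end set {} — state 1 not in

Answer: REJECT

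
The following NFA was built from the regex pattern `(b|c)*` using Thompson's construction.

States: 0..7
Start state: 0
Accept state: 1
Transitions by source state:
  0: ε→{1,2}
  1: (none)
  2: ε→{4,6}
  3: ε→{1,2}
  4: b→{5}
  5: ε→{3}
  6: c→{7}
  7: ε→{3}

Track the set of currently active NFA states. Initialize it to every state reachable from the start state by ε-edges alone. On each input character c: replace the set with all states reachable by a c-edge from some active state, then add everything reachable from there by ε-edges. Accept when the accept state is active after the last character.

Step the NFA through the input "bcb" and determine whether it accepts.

start: ε-closure({0}) = {0,1,2,4,6}
'b' @ 1: {1,2,3,4,5,6}  [accepting]
'c' @ 2: {1,2,3,4,6,7}  [accepting]
'b' @ 3: {1,2,3,4,5,6}  [accepting]
after full input: {1,2,3,4,5,6}  (accept=1 in)

Answer: ACCEPT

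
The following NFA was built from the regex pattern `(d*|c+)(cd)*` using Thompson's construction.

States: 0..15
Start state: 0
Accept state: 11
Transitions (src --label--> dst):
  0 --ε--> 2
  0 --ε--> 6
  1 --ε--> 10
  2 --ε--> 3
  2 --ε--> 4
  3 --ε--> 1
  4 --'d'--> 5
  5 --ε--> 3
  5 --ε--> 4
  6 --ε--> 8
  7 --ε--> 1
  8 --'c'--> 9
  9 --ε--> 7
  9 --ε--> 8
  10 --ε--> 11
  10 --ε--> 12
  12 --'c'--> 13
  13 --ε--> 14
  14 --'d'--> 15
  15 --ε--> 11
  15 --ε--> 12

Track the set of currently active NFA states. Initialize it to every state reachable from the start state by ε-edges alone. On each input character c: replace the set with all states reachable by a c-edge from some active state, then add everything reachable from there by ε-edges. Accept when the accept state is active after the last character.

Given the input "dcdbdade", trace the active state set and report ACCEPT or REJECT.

Answer: REJECT

Trace:
start: ε-closure({0}) = {0,1,2,3,4,6,8,10,11,12}
'd' @ 1: {1,3,4,5,10,11,12}  [accepting]
'c' @ 2: {13,14}
'd' @ 3: {11,12,15}  [accepting]
'b' @ 4: {}  — state set empty
rest 'dade' ignored (set empty)
after full input: {}  (accept=11 not in)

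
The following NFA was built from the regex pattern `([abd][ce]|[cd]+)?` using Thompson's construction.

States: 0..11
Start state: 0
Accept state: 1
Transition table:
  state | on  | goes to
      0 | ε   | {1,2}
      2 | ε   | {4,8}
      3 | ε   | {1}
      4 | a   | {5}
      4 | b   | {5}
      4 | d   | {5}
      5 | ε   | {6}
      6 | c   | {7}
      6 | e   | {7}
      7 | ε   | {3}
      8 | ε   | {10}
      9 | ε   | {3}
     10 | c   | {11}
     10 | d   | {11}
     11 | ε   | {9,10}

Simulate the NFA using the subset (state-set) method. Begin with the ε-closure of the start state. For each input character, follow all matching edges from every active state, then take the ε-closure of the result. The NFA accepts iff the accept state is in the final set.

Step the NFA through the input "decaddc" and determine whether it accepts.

S₀ = ε-closure({0}) = {0,1,2,4,8,10}
'd' @ 1: {1,3,5,6,9,10,11}  (accept∈set)
'e' @ 2: {1,3,7}  (accept∈set)
'c' @ 3: {}  — state set empty
rest 'addc' ignored (set empty)
after full input: {}  (accept=1 not in)

Answer: REJECT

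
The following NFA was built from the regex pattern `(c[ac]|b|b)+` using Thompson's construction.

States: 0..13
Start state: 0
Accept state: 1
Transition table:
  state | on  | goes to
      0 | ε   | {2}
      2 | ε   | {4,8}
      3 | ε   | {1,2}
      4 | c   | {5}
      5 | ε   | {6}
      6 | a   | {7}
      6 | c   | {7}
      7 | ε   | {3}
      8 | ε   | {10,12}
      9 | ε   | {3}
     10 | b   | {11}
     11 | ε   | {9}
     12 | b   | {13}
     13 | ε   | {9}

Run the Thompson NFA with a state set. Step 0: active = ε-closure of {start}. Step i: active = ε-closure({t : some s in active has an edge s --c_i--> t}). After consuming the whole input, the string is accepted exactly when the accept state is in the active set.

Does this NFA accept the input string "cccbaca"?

start: ε-closure({0}) = {0,2,4,8,10,12}
'c' @ 1: {5,6}
'c' @ 2: {1,2,3,4,7,8,10,12}  ✓accept
'c' @ 3: {5,6}
'b' @ 4: {}  — no active states
rest 'aca' ignored (set empty)
after full input: {}  (accept=1 not in)

Answer: REJECT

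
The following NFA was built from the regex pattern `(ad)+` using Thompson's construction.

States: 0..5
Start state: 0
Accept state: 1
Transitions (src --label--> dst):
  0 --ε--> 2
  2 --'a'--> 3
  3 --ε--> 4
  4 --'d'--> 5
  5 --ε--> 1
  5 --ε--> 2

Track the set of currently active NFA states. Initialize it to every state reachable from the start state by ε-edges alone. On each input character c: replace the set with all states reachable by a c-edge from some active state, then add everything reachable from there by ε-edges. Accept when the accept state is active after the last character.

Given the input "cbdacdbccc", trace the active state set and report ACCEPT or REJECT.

initial (ε-close {0}): {0,2}
'c' @ 1: {}  — dead — no transitions
rest 'bdacdbccc' ignored (set empty)
end set {} — state 1 not in

Answer: REJECT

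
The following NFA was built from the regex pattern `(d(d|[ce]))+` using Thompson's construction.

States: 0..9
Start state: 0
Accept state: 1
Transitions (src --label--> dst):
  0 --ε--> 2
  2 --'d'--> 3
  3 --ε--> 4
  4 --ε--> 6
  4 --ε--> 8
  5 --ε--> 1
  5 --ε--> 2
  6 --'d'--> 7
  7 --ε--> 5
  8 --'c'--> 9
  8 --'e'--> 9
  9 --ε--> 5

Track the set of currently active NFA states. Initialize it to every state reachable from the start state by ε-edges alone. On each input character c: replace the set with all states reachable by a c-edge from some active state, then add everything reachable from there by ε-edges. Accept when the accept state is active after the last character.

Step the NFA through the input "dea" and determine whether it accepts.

Answer: REJECT

Steps:
S₀ = ε-closure({0}) = {0,2}
'd' @ 1: {3,4,6,8}
'e' @ 2: {1,2,5,9}  [accepting]
'a' @ 3: {}  — state set empty
final: {}; accept 1 not in set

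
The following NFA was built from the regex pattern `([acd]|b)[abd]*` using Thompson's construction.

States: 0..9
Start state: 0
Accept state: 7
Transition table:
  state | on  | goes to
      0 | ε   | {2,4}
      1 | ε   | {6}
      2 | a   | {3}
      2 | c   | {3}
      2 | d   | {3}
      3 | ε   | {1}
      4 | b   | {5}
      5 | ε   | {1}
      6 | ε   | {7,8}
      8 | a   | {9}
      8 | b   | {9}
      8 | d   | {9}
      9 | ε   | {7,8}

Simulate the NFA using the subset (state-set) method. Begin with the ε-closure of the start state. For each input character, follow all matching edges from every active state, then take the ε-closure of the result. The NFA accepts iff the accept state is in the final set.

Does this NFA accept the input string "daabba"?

initial (ε-close {0}): {0,2,4}
'd' @ 1: {1,3,6,7,8}  [accepting]
'a' @ 2: {7,8,9}  [accepting]
'a' @ 3: {7,8,9}  [accepting]
'b' @ 4: {7,8,9}  [accepting]
'b' @ 5: {7,8,9}  [accepting]
'a' @ 6: {7,8,9}  [accepting]
after full input: {7,8,9}  (accept=7 in)

Answer: ACCEPT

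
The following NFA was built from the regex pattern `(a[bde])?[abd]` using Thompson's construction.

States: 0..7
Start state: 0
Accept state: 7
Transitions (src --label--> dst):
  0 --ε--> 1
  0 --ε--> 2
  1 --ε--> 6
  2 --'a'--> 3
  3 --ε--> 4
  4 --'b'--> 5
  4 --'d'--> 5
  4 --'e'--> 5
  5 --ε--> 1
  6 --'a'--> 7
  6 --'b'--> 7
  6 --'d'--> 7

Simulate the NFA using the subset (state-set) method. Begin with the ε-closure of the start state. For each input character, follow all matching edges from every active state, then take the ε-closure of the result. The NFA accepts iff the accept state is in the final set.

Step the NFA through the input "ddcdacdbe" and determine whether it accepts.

start: ε-closure({0}) = {0,1,2,6}
'd' @ 1: {7}  (accept∈set)
'd' @ 2: {}  — state set empty
rest 'cdacdbe' ignored (set empty)
after full input: {}  (accept=7 not in)

Answer: REJECT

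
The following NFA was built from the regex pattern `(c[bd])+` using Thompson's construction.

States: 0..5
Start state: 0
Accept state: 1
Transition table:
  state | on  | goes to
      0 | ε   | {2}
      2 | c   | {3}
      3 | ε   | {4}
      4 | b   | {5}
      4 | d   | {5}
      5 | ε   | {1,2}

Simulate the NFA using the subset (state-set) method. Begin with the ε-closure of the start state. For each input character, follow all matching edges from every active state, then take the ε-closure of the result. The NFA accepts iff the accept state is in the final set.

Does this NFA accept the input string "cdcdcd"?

initial (ε-close {0}): {0,2}
'c' @ 1: {3,4}
'd' @ 2: {1,2,5}  (accept∈set)
'c' @ 3: {3,4}
'd' @ 4: {1,2,5}  (accept∈set)
'c' @ 5: {3,4}
'd' @ 6: {1,2,5}  (accept∈set)
end set {1,2,5} — state 1 in

Answer: ACCEPT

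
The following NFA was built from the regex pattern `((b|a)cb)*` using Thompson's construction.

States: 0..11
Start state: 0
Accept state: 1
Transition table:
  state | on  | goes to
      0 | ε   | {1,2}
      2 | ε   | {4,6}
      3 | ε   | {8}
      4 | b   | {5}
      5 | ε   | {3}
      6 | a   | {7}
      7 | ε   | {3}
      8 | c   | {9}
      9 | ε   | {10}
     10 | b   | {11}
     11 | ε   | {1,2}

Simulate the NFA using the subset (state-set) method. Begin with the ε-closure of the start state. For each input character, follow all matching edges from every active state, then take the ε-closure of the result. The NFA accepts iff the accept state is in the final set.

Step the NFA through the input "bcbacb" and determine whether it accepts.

Answer: ACCEPT

Steps:
initial (ε-close {0}): {0,1,2,4,6}
'b' @ 1: {3,5,8}
'c' @ 2: {9,10}
'b' @ 3: {1,2,4,6,11}  (accept∈set)
'a' @ 4: {3,7,8}
'c' @ 5: {9,10}
'b' @ 6: {1,2,4,6,11}  (accept∈set)
after full input: {1,2,4,6,11}  (accept=1 in)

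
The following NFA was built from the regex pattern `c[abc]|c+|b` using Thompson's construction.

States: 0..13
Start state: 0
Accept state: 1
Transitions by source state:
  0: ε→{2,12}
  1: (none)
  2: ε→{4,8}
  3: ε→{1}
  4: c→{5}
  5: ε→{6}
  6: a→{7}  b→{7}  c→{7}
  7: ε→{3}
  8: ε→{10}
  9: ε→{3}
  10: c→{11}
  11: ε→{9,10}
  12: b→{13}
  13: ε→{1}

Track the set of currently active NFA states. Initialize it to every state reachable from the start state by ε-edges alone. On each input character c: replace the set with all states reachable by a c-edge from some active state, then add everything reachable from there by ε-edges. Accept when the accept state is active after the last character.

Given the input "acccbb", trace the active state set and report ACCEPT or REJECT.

start: ε-closure({0}) = {0,2,4,8,10,12}
'a' @ 1: {}  — no active states
rest 'cccbb' ignored (set empty)
after full input: {}  (accept=1 not in)

Answer: REJECT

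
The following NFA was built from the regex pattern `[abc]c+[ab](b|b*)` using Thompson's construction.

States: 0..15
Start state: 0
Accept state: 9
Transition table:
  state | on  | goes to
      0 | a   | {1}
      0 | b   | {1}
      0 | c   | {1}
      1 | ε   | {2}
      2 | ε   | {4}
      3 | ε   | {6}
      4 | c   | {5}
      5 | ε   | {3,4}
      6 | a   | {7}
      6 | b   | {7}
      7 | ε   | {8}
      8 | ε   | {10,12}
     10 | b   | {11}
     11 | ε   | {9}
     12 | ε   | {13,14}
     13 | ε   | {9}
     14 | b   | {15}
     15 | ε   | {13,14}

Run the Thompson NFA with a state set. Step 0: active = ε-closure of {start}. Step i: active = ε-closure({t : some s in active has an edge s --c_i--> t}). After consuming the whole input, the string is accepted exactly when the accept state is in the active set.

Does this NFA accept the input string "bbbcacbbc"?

Answer: REJECT

Derivation:
start: ε-closure({0}) = {0}
'b' @ 1: {1,2,4}
'b' @ 2: {}  — no active states
rest 'bcacbbc' ignored (set empty)
final: {}; accept 9 not in set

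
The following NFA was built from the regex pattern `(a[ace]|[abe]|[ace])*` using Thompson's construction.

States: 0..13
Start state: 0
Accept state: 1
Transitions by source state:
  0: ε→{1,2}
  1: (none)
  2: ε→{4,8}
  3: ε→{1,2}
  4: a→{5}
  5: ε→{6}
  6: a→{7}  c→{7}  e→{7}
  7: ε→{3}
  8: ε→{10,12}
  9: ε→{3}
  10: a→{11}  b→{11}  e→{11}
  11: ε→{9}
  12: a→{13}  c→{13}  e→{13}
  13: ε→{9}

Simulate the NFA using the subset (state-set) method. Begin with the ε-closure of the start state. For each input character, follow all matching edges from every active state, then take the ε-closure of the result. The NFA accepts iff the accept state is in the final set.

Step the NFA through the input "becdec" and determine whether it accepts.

S₀ = ε-closure({0}) = {0,1,2,4,8,10,12}
'b' @ 1: {1,2,3,4,8,9,10,11,12}  [accepting]
'e' @ 2: {1,2,3,4,8,9,10,11,12,13}  [accepting]
'c' @ 3: {1,2,3,4,8,9,10,12,13}  [accepting]
'd' @ 4: {}  — state set empty
rest 'ec' ignored (set empty)
after full input: {}  (accept=1 not in)

Answer: REJECT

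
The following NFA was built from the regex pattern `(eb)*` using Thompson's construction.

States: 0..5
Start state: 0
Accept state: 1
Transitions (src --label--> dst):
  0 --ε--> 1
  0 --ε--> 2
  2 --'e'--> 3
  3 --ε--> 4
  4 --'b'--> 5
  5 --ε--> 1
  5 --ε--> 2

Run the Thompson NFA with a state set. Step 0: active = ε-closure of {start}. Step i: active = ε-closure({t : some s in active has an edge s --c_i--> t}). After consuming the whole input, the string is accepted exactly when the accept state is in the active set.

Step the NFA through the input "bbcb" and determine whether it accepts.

initial (ε-close {0}): {0,1,2}
'b' @ 1: {}  — no active states
rest 'bcb' ignored (set empty)
end set {} — state 1 not in

Answer: REJECT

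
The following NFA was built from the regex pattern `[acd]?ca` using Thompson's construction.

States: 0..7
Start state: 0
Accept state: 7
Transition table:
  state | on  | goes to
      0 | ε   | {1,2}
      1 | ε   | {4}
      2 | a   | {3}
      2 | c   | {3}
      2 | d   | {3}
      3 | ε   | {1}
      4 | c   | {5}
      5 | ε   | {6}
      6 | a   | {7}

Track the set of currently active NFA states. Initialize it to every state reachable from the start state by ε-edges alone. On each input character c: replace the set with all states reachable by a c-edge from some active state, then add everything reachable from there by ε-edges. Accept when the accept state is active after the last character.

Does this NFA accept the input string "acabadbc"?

Answer: REJECT

Steps:
S₀ = ε-closure({0}) = {0,1,2,4}
'a' @ 1: {1,3,4}
'c' @ 2: {5,6}
'a' @ 3: {7}  ✓accept
'b' @ 4: {}  — state set empty
rest 'adbc' ignored (set empty)
final: {}; accept 7 not in set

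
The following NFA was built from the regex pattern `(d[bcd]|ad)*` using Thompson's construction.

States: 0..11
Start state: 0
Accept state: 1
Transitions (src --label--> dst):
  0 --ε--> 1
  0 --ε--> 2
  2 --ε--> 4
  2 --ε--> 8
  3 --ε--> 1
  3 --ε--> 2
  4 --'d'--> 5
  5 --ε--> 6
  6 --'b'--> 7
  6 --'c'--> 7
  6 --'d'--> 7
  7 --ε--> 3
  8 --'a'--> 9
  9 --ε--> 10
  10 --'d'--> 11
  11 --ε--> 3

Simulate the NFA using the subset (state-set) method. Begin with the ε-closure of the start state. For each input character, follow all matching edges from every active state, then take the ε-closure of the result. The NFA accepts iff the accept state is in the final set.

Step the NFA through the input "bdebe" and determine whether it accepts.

S₀ = ε-closure({0}) = {0,1,2,4,8}
'b' @ 1: {}  — dead — no transitions
rest 'debe' ignored (set empty)
after full input: {}  (accept=1 not in)

Answer: REJECT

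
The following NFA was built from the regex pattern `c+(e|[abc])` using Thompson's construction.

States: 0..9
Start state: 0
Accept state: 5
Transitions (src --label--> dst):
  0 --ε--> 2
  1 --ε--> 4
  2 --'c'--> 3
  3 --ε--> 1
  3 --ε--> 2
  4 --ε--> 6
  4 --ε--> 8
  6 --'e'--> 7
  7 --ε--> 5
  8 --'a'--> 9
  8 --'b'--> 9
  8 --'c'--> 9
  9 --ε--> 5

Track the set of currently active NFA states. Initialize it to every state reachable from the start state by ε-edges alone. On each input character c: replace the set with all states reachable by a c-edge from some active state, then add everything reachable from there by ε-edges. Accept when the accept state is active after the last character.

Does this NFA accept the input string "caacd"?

Answer: REJECT

Trace:
initial (ε-close {0}): {0,2}
'c' @ 1: {1,2,3,4,6,8}
'a' @ 2: {5,9}  [accepting]
'a' @ 3: {}  — state set empty
rest 'cd' ignored (set empty)
after full input: {}  (accept=5 not in)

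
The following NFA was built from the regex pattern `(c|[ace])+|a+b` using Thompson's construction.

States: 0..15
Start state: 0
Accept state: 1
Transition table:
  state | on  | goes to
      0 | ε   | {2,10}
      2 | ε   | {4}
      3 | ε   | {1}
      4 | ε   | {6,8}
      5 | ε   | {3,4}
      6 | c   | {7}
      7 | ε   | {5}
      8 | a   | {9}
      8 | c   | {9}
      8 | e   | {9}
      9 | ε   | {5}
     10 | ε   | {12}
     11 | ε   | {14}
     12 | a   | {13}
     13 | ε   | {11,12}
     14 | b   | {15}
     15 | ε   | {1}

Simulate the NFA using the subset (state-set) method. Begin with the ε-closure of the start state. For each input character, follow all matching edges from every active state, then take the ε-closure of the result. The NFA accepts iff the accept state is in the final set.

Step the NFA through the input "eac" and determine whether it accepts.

start: ε-closure({0}) = {0,2,4,6,8,10,12}
'e' @ 1: {1,3,4,5,6,8,9}  ✓accept
'a' @ 2: {1,3,4,5,6,8,9}  ✓accept
'c' @ 3: {1,3,4,5,6,7,8,9}  ✓accept
end set {1,3,4,5,6,7,8,9} — state 1 in

Answer: ACCEPT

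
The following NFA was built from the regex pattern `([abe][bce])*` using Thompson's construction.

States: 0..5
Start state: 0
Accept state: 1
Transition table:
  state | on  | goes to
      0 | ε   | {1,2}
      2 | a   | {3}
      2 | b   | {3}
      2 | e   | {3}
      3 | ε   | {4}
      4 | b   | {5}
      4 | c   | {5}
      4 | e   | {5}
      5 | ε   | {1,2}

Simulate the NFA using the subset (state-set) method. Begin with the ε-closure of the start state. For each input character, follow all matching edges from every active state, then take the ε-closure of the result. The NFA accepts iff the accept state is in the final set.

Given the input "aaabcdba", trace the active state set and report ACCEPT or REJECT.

Answer: REJECT

Trace:
S₀ = ε-closure({0}) = {0,1,2}
'a' @ 1: {3,4}
'a' @ 2: {}  — state set empty
rest 'abcdba' ignored (set empty)
end set {} — state 1 not in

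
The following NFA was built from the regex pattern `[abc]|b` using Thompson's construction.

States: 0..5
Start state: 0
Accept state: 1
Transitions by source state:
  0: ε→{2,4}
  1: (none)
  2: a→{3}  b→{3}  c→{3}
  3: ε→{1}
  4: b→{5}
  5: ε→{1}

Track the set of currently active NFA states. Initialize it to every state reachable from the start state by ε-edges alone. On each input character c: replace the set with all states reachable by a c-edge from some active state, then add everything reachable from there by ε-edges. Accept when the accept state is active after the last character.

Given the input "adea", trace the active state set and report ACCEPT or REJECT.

Answer: REJECT

Trace:
start: ε-closure({0}) = {0,2,4}
'a' @ 1: {1,3}  (accept∈set)
'd' @ 2: {}  — dead — no transitions
rest 'ea' ignored (set empty)
final: {}; accept 1 not in set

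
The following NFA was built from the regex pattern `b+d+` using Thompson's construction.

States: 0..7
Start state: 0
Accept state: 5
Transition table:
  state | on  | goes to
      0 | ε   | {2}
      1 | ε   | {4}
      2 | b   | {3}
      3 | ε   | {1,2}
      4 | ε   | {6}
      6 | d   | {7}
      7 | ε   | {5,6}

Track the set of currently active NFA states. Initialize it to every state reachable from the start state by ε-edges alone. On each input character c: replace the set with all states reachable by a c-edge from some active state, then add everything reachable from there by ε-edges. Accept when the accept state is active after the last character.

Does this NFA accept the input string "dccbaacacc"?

Answer: REJECT

Trace:
start: ε-closure({0}) = {0,2}
'd' @ 1: {}  — state set empty
rest 'ccbaacacc' ignored (set empty)
end set {} — state 5 not in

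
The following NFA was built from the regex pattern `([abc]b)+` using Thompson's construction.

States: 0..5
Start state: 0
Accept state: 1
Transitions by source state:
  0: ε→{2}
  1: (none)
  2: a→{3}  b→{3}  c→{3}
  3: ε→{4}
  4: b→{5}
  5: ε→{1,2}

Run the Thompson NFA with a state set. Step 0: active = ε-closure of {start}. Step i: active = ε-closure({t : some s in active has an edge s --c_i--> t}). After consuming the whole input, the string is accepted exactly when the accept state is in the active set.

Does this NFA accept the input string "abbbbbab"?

S₀ = ε-closure({0}) = {0,2}
'a' @ 1: {3,4}
'b' @ 2: {1,2,5}  (accept∈set)
'b' @ 3: {3,4}
'b' @ 4: {1,2,5}  (accept∈set)
'b' @ 5: {3,4}
'b' @ 6: {1,2,5}  (accept∈set)
'a' @ 7: {3,4}
'b' @ 8: {1,2,5}  (accept∈set)
end set {1,2,5} — state 1 in

Answer: ACCEPT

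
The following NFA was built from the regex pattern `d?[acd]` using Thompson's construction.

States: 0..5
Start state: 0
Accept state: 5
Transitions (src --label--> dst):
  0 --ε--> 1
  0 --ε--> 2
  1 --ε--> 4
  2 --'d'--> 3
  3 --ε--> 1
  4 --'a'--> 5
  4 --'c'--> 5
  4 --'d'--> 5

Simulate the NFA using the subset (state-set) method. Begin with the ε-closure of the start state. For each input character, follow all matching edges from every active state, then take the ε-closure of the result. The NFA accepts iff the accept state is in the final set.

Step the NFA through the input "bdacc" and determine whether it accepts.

S₀ = ε-closure({0}) = {0,1,2,4}
'b' @ 1: {}  — state set empty
rest 'dacc' ignored (set empty)
end set {} — state 5 not in

Answer: REJECT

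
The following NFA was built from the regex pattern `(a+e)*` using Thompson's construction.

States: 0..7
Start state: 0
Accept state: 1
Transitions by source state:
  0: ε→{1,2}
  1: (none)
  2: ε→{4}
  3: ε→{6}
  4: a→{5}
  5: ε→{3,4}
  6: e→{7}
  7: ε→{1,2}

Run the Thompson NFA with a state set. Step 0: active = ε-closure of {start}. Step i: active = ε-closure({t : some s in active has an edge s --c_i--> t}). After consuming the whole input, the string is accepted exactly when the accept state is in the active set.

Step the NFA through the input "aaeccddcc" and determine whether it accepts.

start: ε-closure({0}) = {0,1,2,4}
'a' @ 1: {3,4,5,6}
'a' @ 2: {3,4,5,6}
'e' @ 3: {1,2,4,7}  ✓accept
'c' @ 4: {}  — dead — no transitions
rest 'cddcc' ignored (set empty)
after full input: {}  (accept=1 not in)

Answer: REJECT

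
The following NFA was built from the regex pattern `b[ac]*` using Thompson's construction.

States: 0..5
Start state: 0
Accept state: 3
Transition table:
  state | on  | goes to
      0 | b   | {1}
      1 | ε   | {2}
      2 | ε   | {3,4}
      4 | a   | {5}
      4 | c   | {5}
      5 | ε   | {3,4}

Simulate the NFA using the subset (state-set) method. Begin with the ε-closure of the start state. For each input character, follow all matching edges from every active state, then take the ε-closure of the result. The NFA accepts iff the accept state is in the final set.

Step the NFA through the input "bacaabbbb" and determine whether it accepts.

Answer: REJECT

Derivation:
start: ε-closure({0}) = {0}
'b' @ 1: {1,2,3,4}  (accept∈set)
'a' @ 2: {3,4,5}  (accept∈set)
'c' @ 3: {3,4,5}  (accept∈set)
'a' @ 4: {3,4,5}  (accept∈set)
'a' @ 5: {3,4,5}  (accept∈set)
'b' @ 6: {}  — dead — no transitions
rest 'bbb' ignored (set empty)
after full input: {}  (accept=3 not in)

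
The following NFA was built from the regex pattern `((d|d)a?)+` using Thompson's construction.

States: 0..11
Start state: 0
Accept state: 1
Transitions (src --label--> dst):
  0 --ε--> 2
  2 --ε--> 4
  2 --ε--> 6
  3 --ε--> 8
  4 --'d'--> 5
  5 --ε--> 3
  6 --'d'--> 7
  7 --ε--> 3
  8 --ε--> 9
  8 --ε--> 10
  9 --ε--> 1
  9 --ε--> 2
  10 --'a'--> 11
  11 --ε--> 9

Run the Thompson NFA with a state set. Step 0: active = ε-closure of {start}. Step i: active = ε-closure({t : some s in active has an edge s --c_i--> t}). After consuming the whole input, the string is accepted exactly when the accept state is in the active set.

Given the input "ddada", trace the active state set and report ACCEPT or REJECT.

S₀ = ε-closure({0}) = {0,2,4,6}
'd' @ 1: {1,2,3,4,5,6,7,8,9,10}  [accepting]
'd' @ 2: {1,2,3,4,5,6,7,8,9,10}  [accepting]
'a' @ 3: {1,2,4,6,9,11}  [accepting]
'd' @ 4: {1,2,3,4,5,6,7,8,9,10}  [accepting]
'a' @ 5: {1,2,4,6,9,11}  [accepting]
final: {1,2,4,6,9,11}; accept 1 in set

Answer: ACCEPT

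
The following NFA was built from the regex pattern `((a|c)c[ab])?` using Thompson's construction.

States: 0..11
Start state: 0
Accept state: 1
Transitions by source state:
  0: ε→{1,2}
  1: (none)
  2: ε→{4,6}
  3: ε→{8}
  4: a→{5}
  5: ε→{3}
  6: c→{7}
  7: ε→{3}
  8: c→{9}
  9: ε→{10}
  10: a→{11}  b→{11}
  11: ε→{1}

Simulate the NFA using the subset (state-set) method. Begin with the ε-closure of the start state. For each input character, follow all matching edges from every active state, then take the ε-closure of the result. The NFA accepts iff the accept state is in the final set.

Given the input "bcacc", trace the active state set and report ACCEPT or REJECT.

Answer: REJECT

Trace:
S₀ = ε-closure({0}) = {0,1,2,4,6}
'b' @ 1: {}  — no active states
rest 'cacc' ignored (set empty)
end set {} — state 1 not in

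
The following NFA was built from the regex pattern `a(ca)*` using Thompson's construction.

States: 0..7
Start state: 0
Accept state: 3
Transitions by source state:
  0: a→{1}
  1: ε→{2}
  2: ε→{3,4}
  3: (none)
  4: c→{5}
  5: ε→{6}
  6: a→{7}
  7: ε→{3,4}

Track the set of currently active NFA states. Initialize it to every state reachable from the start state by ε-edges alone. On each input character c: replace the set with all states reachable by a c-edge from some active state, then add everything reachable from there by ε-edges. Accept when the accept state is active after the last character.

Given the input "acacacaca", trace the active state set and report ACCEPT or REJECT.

start: ε-closure({0}) = {0}
'a' @ 1: {1,2,3,4}  ✓accept
'c' @ 2: {5,6}
'a' @ 3: {3,4,7}  ✓accept
'c' @ 4: {5,6}
'a' @ 5: {3,4,7}  ✓accept
'c' @ 6: {5,6}
'a' @ 7: {3,4,7}  ✓accept
'c' @ 8: {5,6}
'a' @ 9: {3,4,7}  ✓accept
end set {3,4,7} — state 3 in

Answer: ACCEPT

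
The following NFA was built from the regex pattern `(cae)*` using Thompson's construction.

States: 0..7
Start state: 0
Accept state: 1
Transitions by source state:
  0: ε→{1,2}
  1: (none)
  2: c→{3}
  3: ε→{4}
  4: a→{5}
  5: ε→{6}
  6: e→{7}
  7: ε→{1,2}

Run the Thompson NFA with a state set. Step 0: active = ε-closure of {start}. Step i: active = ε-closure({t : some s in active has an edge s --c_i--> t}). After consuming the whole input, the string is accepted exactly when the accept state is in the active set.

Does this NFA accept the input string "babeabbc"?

start: ε-closure({0}) = {0,1,2}
'b' @ 1: {}  — state set empty
rest 'abeabbc' ignored (set empty)
final: {}; accept 1 not in set

Answer: REJECT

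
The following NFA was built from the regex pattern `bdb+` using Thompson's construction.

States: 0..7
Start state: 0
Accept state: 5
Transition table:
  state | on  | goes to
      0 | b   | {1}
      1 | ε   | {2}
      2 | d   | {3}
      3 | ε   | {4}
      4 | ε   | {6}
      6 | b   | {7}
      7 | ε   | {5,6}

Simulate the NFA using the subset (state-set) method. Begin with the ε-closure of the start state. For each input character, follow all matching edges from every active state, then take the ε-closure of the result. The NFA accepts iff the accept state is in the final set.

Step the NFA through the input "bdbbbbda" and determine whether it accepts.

Answer: REJECT

Steps:
initial (ε-close {0}): {0}
'b' @ 1: {1,2}
'd' @ 2: {3,4,6}
'b' @ 3: {5,6,7}  ✓accept
'b' @ 4: {5,6,7}  ✓accept
'b' @ 5: {5,6,7}  ✓accept
'b' @ 6: {5,6,7}  ✓accept
'd' @ 7: {}  — dead — no transitions
rest 'a' ignored (set empty)
final: {}; accept 5 not in set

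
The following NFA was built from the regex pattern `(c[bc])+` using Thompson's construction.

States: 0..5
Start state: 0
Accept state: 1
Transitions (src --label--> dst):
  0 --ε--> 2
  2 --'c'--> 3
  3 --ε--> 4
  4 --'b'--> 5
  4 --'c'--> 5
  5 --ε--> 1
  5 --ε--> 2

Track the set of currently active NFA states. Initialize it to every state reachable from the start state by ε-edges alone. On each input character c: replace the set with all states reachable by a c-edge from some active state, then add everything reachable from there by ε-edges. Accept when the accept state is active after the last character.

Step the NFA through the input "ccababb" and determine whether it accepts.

initial (ε-close {0}): {0,2}
'c' @ 1: {3,4}
'c' @ 2: {1,2,5}  (accept∈set)
'a' @ 3: {}  — no active states
rest 'babb' ignored (set empty)
end set {} — state 1 not in

Answer: REJECT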